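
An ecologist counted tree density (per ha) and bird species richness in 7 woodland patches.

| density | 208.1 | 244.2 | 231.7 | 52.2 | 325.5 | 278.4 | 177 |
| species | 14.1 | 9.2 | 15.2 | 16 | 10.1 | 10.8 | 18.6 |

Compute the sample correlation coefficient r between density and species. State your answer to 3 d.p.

-0.687

n = 7, Σx = 1517.1, Σy = 94, Σx² = 374134.79, Σy² = 1335.1, Σxy = 19124.36
nΣxy − ΣxΣy = 133870.52 − 142607.4 = -8736.88
nΣx² − (Σx)² = 2618943.53 − 2301592.41 = 317351.12; nΣy² − (Σy)² = 9345.7 − 8836 = 509.7
r = -8736.88 / √(317351.12 × 509.7) = -8736.88 / 12718.2493 ≈ -0.687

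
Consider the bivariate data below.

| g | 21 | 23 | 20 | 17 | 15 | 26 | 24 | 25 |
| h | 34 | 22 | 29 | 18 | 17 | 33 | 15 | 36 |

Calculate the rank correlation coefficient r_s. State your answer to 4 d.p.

Rank g: 4, 5, 3, 2, 1, 8, 6, 7
Rank h: 7, 4, 5, 3, 2, 6, 1, 8
d = rank(g) − rank(h): -3, 1, -2, -1, -1, 2, 5, -1; Σd² = 46
ρ = 1 − 6Σd² / [n(n²−1)] = 1 − 6×46 / (8×63) = 1 − 276/504 ≈ 0.4524

0.4524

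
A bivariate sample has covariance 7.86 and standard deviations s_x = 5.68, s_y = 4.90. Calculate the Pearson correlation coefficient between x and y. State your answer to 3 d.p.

r = Cov(x,y) / (s_x · s_y) = 7.86 / (5.68 × 4.90)
  = 7.86 / 27.8320 ≈ 0.282

0.282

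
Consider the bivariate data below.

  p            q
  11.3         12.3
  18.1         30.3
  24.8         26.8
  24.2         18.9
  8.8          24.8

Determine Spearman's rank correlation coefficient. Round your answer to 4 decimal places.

0.3000

Rank p: 2, 3, 5, 4, 1
Rank q: 1, 5, 4, 2, 3
d = rank(p) − rank(q): 1, -2, 1, 2, -2; Σd² = 14
ρ = 1 − 6Σd² / [n(n²−1)] = 1 − 6×14 / (5×24) = 1 − 84/120 ≈ 0.3000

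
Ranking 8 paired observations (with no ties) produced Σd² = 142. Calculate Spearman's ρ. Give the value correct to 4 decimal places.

-0.6905

ρ = 1 − 6Σd² / [n(n²−1)] = 1 − 6×142 / (8×63)
  = 1 − 852/504 = 1 − 1.69048 ≈ -0.6905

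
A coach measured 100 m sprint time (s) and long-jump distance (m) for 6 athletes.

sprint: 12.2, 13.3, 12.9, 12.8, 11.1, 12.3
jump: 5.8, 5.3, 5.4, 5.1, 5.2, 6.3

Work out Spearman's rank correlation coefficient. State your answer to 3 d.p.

-0.086

Rank sprint: 2, 6, 5, 4, 1, 3
Rank jump: 5, 3, 4, 1, 2, 6
d = rank(sprint) − rank(jump): -3, 3, 1, 3, -1, -3; Σd² = 38
ρ = 1 − 6Σd² / [n(n²−1)] = 1 − 6×38 / (6×35) = 1 − 228/210 ≈ -0.086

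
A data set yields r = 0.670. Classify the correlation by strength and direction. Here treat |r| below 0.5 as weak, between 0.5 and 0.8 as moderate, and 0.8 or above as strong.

r = 0.670 > 0 so the relationship is positive.
|r| = 0.670, which falls in the moderate range.

moderate positive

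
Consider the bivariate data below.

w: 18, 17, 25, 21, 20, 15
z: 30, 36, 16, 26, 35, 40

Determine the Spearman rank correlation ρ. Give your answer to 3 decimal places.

Rank w: 3, 2, 6, 5, 4, 1
Rank z: 3, 5, 1, 2, 4, 6
d = rank(w) − rank(z): 0, -3, 5, 3, 0, -5; Σd² = 68
ρ = 1 − 6Σd² / [n(n²−1)] = 1 − 6×68 / (6×35) = 1 − 408/210 ≈ -0.943

-0.943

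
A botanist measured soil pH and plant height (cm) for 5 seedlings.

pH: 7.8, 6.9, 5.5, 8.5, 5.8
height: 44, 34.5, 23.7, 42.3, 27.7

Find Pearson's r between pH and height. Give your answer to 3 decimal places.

n = 5, Σx = 34.5, Σy = 172.2, Σx² = 244.59, Σy² = 6244.52, Σxy = 1231.81
nΣxy − ΣxΣy = 6159.05 − 5940.9 = 218.15
nΣx² − (Σx)² = 1222.95 − 1190.25 = 32.7; nΣy² − (Σy)² = 31222.6 − 29652.84 = 1569.76
r = 218.15 / √(32.7 × 1569.76) = 218.15 / 226.5638 ≈ 0.963

0.963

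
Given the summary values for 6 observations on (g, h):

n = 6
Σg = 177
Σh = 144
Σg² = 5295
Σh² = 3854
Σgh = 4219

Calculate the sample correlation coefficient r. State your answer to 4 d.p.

r = (nΣgh − ΣgΣh) / √[(nΣg² − (Σg)²)(nΣh² − (Σh)²)]
Numerator: 6×4219 − 177×144 = -174
Denominator: √[(31770 − 31329)(23124 − 20736)] = √[441 × 2388] = 1026.2105
r = -174 / 1026.2105 ≈ -0.1696

-0.1696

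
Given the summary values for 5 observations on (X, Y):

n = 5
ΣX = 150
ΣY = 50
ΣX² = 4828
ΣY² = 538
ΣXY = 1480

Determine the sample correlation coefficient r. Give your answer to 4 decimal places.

-0.1791

r = (nΣXY − ΣXΣY) / √[(nΣX² − (ΣX)²)(nΣY² − (ΣY)²)]
Numerator: 5×1480 − 150×50 = -100
Denominator: √[(24140 − 22500)(2690 − 2500)] = √[1640 × 190] = 558.2114
r = -100 / 558.2114 ≈ -0.1791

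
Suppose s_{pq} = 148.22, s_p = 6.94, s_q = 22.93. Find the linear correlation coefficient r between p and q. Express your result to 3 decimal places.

0.931

r = Cov(p,q) / (s_p · s_q) = 148.22 / (6.94 × 22.93)
  = 148.22 / 159.1342 ≈ 0.931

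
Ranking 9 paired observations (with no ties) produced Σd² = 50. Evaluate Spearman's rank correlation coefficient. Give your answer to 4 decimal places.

0.5833

ρ = 1 − 6Σd² / [n(n²−1)] = 1 − 6×50 / (9×80)
  = 1 − 300/720 = 1 − 0.41667 ≈ 0.5833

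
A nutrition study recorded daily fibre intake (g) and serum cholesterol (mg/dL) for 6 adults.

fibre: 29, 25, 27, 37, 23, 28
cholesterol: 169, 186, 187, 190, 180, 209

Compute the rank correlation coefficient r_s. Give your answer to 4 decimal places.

0.3143

Rank fibre: 5, 2, 3, 6, 1, 4
Rank cholesterol: 1, 3, 4, 5, 2, 6
d = rank(fibre) − rank(cholesterol): 4, -1, -1, 1, -1, -2; Σd² = 24
ρ = 1 − 6Σd² / [n(n²−1)] = 1 − 6×24 / (6×35) = 1 − 144/210 ≈ 0.3143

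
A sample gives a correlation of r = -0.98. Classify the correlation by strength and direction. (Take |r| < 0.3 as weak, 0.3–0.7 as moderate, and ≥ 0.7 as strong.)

strong negative

r = -0.98 < 0 so the relationship is negative.
|r| = 0.98, which falls in the strong range.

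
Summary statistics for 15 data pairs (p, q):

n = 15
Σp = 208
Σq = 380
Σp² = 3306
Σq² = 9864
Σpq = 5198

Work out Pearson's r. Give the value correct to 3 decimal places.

-0.225

r = (nΣpq − ΣpΣq) / √[(nΣp² − (Σp)²)(nΣq² − (Σq)²)]
Numerator: 15×5198 − 208×380 = -1070
Denominator: √[(49590 − 43264)(147960 − 144400)] = √[6326 × 3560] = 4745.5832
r = -1070 / 4745.5832 ≈ -0.225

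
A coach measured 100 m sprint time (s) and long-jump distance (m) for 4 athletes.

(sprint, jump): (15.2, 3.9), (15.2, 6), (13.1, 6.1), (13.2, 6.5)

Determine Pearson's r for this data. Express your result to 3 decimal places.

-0.661

n = 4, Σx = 56.7, Σy = 22.5, Σx² = 807.93, Σy² = 130.67, Σxy = 316.19
nΣxy − ΣxΣy = 1264.76 − 1275.75 = -10.99
nΣx² − (Σx)² = 3231.72 − 3214.89 = 16.83; nΣy² − (Σy)² = 522.68 − 506.25 = 16.43
r = -10.99 / √(16.83 × 16.43) = -10.99 / 16.6288 ≈ -0.661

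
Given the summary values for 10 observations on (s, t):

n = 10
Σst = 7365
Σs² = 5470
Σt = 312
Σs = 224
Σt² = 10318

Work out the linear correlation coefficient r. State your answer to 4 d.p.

0.7321

r = (nΣst − ΣsΣt) / √[(nΣs² − (Σs)²)(nΣt² − (Σt)²)]
Numerator: 10×7365 − 224×312 = 3762
Denominator: √[(54700 − 50176)(103180 − 97344)] = √[4524 × 5836] = 5138.2939
r = 3762 / 5138.2939 ≈ 0.7321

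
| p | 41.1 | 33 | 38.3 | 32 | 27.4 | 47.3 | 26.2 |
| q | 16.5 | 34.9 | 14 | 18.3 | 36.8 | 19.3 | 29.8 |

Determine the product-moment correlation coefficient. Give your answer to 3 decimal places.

n = 7, Σp = 245.3, Σq = 169.6, Σp² = 8943.59, Σq² = 4635.92, Σpq = 5653.62
nΣpq − ΣpΣq = 39575.34 − 41602.88 = -2027.54
nΣp² − (Σp)² = 62605.13 − 60172.09 = 2433.04; nΣq² − (Σq)² = 32451.44 − 28764.16 = 3687.28
r = -2027.54 / √(2433.04 × 3687.28) = -2027.54 / 2995.2128 ≈ -0.677

-0.677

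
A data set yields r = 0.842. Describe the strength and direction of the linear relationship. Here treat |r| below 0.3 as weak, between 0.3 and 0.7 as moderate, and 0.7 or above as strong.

r = 0.842 > 0 so the relationship is positive.
|r| = 0.842, which falls in the strong range.

strong positive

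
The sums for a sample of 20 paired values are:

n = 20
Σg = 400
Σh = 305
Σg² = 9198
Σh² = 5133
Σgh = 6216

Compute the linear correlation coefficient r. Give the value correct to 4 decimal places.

r = (nΣgh − ΣgΣh) / √[(nΣg² − (Σg)²)(nΣh² − (Σh)²)]
Numerator: 20×6216 − 400×305 = 2320
Denominator: √[(183960 − 160000)(102660 − 93025)] = √[23960 × 9635] = 15193.9001
r = 2320 / 15193.9001 ≈ 0.1527

0.1527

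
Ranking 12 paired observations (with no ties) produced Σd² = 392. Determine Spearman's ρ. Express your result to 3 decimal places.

-0.371

ρ = 1 − 6Σd² / [n(n²−1)] = 1 − 6×392 / (12×143)
  = 1 − 2352/1716 = 1 − 1.3706 ≈ -0.371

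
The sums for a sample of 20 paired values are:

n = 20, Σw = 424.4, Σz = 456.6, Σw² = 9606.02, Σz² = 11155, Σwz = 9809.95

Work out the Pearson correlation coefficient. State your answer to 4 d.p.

0.1825

r = (nΣwz − ΣwΣz) / √[(nΣw² − (Σw)²)(nΣz² − (Σz)²)]
Numerator: 20×9809.95 − 424.4×456.6 = 2417.96
Denominator: √[(192120.4 − 180115.36)(223100 − 208483.56)] = √[12005.04 × 14616.44] = 13246.5447
r = 2417.96 / 13246.5447 ≈ 0.1825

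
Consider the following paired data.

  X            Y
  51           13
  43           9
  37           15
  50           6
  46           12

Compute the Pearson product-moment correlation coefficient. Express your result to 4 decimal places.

n = 5, ΣX = 227, ΣY = 55, ΣX² = 10435, ΣY² = 655, ΣXY = 2457
nΣXY − ΣXΣY = 12285 − 12485 = -200
nΣX² − (ΣX)² = 52175 − 51529 = 646; nΣY² − (ΣY)² = 3275 − 3025 = 250
r = -200 / √(646 × 250) = -200 / 401.8706 ≈ -0.4977

-0.4977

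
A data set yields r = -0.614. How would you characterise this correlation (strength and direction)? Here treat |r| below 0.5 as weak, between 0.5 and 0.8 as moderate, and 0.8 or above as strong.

moderate negative

r = -0.614 < 0 so the relationship is negative.
|r| = 0.614, which falls in the moderate range.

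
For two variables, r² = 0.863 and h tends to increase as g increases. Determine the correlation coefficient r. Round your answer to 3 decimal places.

0.929

|r| = √0.863 = 0.929
The association is positive, so r = 0.929.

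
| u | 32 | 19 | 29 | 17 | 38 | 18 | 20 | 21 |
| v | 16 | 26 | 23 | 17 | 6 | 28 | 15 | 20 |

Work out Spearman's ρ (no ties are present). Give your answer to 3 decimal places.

-0.548

Rank u: 7, 3, 6, 1, 8, 2, 4, 5
Rank v: 3, 7, 6, 4, 1, 8, 2, 5
d = rank(u) − rank(v): 4, -4, 0, -3, 7, -6, 2, 0; Σd² = 130
ρ = 1 − 6Σd² / [n(n²−1)] = 1 − 6×130 / (8×63) = 1 − 780/504 ≈ -0.548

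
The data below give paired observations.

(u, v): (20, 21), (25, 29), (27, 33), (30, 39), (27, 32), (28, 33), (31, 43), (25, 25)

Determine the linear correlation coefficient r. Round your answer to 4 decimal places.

0.9595

n = 8, Σu = 213, Σv = 255, Σu² = 5753, Σv² = 8479, Σuv = 6952
nΣuv − ΣuΣv = 55616 − 54315 = 1301
nΣu² − (Σu)² = 46024 − 45369 = 655; nΣv² − (Σv)² = 67832 − 65025 = 2807
r = 1301 / √(655 × 2807) = 1301 / 1355.9443 ≈ 0.9595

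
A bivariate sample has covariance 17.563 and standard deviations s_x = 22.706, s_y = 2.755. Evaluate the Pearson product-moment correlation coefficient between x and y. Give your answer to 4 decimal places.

0.2808

r = Cov(x,y) / (s_x · s_y) = 17.563 / (22.706 × 2.755)
  = 17.563 / 62.5550 ≈ 0.2808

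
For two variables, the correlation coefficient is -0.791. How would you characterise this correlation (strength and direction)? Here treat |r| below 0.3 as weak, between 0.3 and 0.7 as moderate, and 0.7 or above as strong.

strong negative

r = -0.791 < 0 so the relationship is negative.
|r| = 0.791, which falls in the strong range.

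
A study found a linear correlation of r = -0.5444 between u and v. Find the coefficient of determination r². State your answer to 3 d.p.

r² = (-0.5444)² = 0.296

0.296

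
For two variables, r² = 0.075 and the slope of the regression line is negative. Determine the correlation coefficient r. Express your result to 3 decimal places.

-0.274

|r| = √0.075 = 0.274
The association is negative, so r = −0.274.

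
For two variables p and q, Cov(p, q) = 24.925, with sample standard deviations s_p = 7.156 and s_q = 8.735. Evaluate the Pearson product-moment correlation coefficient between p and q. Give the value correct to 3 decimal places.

r = Cov(p,q) / (s_p · s_q) = 24.925 / (7.156 × 8.735)
  = 24.925 / 62.5077 ≈ 0.399

0.399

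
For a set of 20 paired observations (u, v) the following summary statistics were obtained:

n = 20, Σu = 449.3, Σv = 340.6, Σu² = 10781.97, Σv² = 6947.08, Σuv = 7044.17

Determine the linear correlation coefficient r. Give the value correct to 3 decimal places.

-0.684

r = (nΣuv − ΣuΣv) / √[(nΣu² − (Σu)²)(nΣv² − (Σv)²)]
Numerator: 20×7044.17 − 449.3×340.6 = -12148.18
Denominator: √[(215639.4 − 201870.49)(138941.6 − 116008.36)] = √[13768.91 × 22933.24] = 17769.7979
r = -12148.18 / 17769.7979 ≈ -0.684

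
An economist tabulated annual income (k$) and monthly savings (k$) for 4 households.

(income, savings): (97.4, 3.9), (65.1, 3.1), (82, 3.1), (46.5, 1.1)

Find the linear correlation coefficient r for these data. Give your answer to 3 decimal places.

n = 4, Σx = 291, Σy = 11.2, Σx² = 22611.02, Σy² = 35.64, Σxy = 887.02
nΣxy − ΣxΣy = 3548.08 − 3259.2 = 288.88
nΣx² − (Σx)² = 90444.08 − 84681 = 5763.08; nΣy² − (Σy)² = 142.56 − 125.44 = 17.12
r = 288.88 / √(5763.08 × 17.12) = 288.88 / 314.1081 ≈ 0.920

0.920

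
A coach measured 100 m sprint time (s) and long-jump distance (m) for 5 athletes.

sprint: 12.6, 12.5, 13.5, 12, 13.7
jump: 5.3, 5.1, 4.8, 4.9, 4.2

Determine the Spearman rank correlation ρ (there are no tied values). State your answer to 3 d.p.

-0.600

Rank sprint: 3, 2, 4, 1, 5
Rank jump: 5, 4, 2, 3, 1
d = rank(sprint) − rank(jump): -2, -2, 2, -2, 4; Σd² = 32
ρ = 1 − 6Σd² / [n(n²−1)] = 1 − 6×32 / (5×24) = 1 − 192/120 ≈ -0.600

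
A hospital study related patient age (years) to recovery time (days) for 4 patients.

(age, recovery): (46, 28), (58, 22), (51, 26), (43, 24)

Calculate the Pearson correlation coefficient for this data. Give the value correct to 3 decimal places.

n = 4, Σx = 198, Σy = 100, Σx² = 9930, Σy² = 2520, Σxy = 4922
nΣxy − ΣxΣy = 19688 − 19800 = -112
nΣx² − (Σx)² = 39720 − 39204 = 516; nΣy² − (Σy)² = 10080 − 10000 = 80
r = -112 / √(516 × 80) = -112 / 203.1748 ≈ -0.551

-0.551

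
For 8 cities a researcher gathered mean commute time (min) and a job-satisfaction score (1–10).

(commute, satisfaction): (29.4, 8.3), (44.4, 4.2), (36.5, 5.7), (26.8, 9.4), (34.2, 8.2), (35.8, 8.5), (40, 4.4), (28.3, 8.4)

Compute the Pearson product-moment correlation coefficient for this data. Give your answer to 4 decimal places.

n = 8, Σx = 275.4, Σy = 57.1, Σx² = 9738.38, Σy² = 436.79, Σxy = 1888.93
nΣxy − ΣxΣy = 15111.44 − 15725.34 = -613.9
nΣx² − (Σx)² = 77907.04 − 75845.16 = 2061.88; nΣy² − (Σy)² = 3494.32 − 3260.41 = 233.91
r = -613.9 / √(2061.88 × 233.91) = -613.9 / 694.4742 ≈ -0.8840

-0.8840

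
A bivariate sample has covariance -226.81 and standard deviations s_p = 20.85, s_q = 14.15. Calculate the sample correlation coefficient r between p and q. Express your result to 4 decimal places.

r = Cov(p,q) / (s_p · s_q) = -226.81 / (20.85 × 14.15)
  = -226.81 / 295.0275 ≈ -0.7688

-0.7688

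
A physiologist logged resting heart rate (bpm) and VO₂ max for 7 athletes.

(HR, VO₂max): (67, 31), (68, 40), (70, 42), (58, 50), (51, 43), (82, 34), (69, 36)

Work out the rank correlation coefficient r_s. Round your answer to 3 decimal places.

-0.500

Rank HR: 3, 4, 6, 2, 1, 7, 5
Rank VO₂max: 1, 4, 5, 7, 6, 2, 3
d = rank(HR) − rank(VO₂max): 2, 0, 1, -5, -5, 5, 2; Σd² = 84
ρ = 1 − 6Σd² / [n(n²−1)] = 1 − 6×84 / (7×48) = 1 − 504/336 ≈ -0.500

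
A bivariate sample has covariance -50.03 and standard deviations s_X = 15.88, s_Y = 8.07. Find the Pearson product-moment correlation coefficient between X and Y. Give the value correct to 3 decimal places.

-0.390

r = Cov(X,Y) / (s_X · s_Y) = -50.03 / (15.88 × 8.07)
  = -50.03 / 128.1516 ≈ -0.390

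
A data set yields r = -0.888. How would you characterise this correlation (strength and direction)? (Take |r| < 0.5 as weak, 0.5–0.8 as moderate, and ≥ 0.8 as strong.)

strong negative

r = -0.888 < 0 so the relationship is negative.
|r| = 0.888, which falls in the strong range.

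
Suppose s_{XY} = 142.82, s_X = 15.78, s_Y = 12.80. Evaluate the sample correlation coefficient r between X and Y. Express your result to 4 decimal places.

r = Cov(X,Y) / (s_X · s_Y) = 142.82 / (15.78 × 12.80)
  = 142.82 / 201.9840 ≈ 0.7071

0.7071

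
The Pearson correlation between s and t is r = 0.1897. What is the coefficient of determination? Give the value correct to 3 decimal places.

r² = (0.1897)² = 0.036

0.036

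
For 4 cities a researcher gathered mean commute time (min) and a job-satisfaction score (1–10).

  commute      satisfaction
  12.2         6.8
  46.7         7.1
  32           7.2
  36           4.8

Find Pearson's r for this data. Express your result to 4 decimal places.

n = 4, Σx = 126.9, Σy = 25.9, Σx² = 4649.73, Σy² = 171.53, Σxy = 817.73
nΣxy − ΣxΣy = 3270.92 − 3286.71 = -15.79
nΣx² − (Σx)² = 18598.92 − 16103.61 = 2495.31; nΣy² − (Σy)² = 686.12 − 670.81 = 15.31
r = -15.79 / √(2495.31 × 15.31) = -15.79 / 195.4564 ≈ -0.0808

-0.0808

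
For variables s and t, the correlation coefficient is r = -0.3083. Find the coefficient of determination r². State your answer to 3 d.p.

0.095

r² = (-0.3083)² = 0.095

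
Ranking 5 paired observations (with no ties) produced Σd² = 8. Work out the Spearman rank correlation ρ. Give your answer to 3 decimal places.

0.600

ρ = 1 − 6Σd² / [n(n²−1)] = 1 − 6×8 / (5×24)
  = 1 − 48/120 = 1 − 0.4000 ≈ 0.600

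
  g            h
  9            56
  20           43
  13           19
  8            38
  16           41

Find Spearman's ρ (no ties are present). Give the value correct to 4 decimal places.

0.2000

Rank g: 2, 5, 3, 1, 4
Rank h: 5, 4, 1, 2, 3
d = rank(g) − rank(h): -3, 1, 2, -1, 1; Σd² = 16
ρ = 1 − 6Σd² / [n(n²−1)] = 1 − 6×16 / (5×24) = 1 − 96/120 ≈ 0.2000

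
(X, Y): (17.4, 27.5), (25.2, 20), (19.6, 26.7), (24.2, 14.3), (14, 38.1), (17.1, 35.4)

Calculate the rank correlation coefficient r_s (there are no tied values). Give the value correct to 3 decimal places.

Rank X: 3, 6, 4, 5, 1, 2
Rank Y: 4, 2, 3, 1, 6, 5
d = rank(X) − rank(Y): -1, 4, 1, 4, -5, -3; Σd² = 68
ρ = 1 − 6Σd² / [n(n²−1)] = 1 − 6×68 / (6×35) = 1 − 408/210 ≈ -0.943

-0.943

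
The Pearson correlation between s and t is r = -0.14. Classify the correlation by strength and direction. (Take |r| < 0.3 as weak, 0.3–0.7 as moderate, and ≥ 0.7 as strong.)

r = -0.14 < 0 so the relationship is negative.
|r| = 0.14, which falls in the weak range.

weak negative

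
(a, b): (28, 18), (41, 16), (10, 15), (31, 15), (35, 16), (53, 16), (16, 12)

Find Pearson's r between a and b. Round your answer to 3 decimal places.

n = 7, Σa = 214, Σb = 108, Σa² = 7816, Σb² = 1686, Σab = 3375
nΣab − ΣaΣb = 23625 − 23112 = 513
nΣa² − (Σa)² = 54712 − 45796 = 8916; nΣb² − (Σb)² = 11802 − 11664 = 138
r = 513 / √(8916 × 138) = 513 / 1109.2376 ≈ 0.462

0.462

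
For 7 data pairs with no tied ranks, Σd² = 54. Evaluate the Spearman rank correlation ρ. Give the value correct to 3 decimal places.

0.036

ρ = 1 − 6Σd² / [n(n²−1)] = 1 − 6×54 / (7×48)
  = 1 − 324/336 = 1 − 0.9643 ≈ 0.036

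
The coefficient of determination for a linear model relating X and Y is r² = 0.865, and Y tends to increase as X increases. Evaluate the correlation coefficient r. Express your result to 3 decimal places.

|r| = √0.865 = 0.930
The association is positive, so r = 0.930.

0.930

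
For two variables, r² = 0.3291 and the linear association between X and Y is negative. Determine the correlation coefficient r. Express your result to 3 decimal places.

|r| = √0.3291 = 0.574
The association is negative, so r = −0.574.

-0.574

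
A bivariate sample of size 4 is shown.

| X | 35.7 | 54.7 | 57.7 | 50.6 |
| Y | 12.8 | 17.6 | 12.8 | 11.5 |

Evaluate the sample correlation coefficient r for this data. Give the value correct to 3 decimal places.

n = 4, ΣX = 198.7, ΣY = 54.7, ΣX² = 10156.23, ΣY² = 769.69, ΣXY = 2740.14
nΣXY − ΣXΣY = 10960.56 − 10868.89 = 91.67
nΣX² − (ΣX)² = 40624.92 − 39481.69 = 1143.23; nΣY² − (ΣY)² = 3078.76 − 2992.09 = 86.67
r = 91.67 / √(1143.23 × 86.67) = 91.67 / 314.7757 ≈ 0.291

0.291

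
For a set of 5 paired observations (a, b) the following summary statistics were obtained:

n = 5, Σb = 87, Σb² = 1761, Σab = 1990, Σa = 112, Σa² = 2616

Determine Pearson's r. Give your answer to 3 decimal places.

r = (nΣab − ΣaΣb) / √[(nΣa² − (Σa)²)(nΣb² − (Σb)²)]
Numerator: 5×1990 − 112×87 = 206
Denominator: √[(13080 − 12544)(8805 − 7569)] = √[536 × 1236] = 813.9386
r = 206 / 813.9386 ≈ 0.253

0.253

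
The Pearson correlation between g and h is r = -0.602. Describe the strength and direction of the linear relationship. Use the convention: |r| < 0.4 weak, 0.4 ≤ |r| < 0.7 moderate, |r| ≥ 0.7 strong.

moderate negative

r = -0.602 < 0 so the relationship is negative.
|r| = 0.602, which falls in the moderate range.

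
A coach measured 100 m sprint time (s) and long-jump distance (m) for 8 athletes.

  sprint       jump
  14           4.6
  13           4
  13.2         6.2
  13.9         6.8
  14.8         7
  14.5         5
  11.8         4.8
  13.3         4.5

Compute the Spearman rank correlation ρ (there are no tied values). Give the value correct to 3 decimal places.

0.524

Rank sprint: 6, 2, 3, 5, 8, 7, 1, 4
Rank jump: 3, 1, 6, 7, 8, 5, 4, 2
d = rank(sprint) − rank(jump): 3, 1, -3, -2, 0, 2, -3, 2; Σd² = 40
ρ = 1 − 6Σd² / [n(n²−1)] = 1 − 6×40 / (8×63) = 1 − 240/504 ≈ 0.524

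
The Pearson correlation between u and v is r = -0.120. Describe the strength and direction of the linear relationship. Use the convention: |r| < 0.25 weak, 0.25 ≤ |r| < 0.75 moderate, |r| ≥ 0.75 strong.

weak negative

r = -0.120 < 0 so the relationship is negative.
|r| = 0.120, which falls in the weak range.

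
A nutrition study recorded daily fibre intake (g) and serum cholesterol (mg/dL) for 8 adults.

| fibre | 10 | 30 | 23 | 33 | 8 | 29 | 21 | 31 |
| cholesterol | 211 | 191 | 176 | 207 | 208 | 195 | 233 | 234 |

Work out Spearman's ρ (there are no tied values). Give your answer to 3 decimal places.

Rank fibre: 2, 6, 4, 8, 1, 5, 3, 7
Rank cholesterol: 6, 2, 1, 4, 5, 3, 7, 8
d = rank(fibre) − rank(cholesterol): -4, 4, 3, 4, -4, 2, -4, -1; Σd² = 94
ρ = 1 − 6Σd² / [n(n²−1)] = 1 − 6×94 / (8×63) = 1 − 564/504 ≈ -0.119

-0.119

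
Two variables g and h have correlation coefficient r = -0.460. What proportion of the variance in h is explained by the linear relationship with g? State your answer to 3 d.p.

0.212

r² = (-0.460)² = 0.212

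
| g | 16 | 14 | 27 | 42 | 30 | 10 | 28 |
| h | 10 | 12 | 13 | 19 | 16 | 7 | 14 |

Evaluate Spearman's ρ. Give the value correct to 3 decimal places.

0.964

Rank g: 3, 2, 4, 7, 6, 1, 5
Rank h: 2, 3, 4, 7, 6, 1, 5
d = rank(g) − rank(h): 1, -1, 0, 0, 0, 0, 0; Σd² = 2
ρ = 1 − 6Σd² / [n(n²−1)] = 1 − 6×2 / (7×48) = 1 − 12/336 ≈ 0.964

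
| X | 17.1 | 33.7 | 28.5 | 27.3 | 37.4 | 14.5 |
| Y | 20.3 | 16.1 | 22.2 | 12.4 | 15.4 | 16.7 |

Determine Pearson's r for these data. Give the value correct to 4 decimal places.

-0.2793

n = 6, ΣX = 158.5, ΣY = 103.1, ΣX² = 4594.65, ΣY² = 1833.95, ΣXY = 2679.03
nΣXY − ΣXΣY = 16074.18 − 16341.35 = -267.17
nΣX² − (ΣX)² = 27567.9 − 25122.25 = 2445.65; nΣY² − (ΣY)² = 11003.7 − 10629.61 = 374.09
r = -267.17 / √(2445.65 × 374.09) = -267.17 / 956.5005 ≈ -0.2793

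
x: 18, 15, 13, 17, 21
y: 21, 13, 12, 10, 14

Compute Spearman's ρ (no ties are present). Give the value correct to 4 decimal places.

Rank x: 4, 2, 1, 3, 5
Rank y: 5, 3, 2, 1, 4
d = rank(x) − rank(y): -1, -1, -1, 2, 1; Σd² = 8
ρ = 1 − 6Σd² / [n(n²−1)] = 1 − 6×8 / (5×24) = 1 − 48/120 ≈ 0.6000

0.6000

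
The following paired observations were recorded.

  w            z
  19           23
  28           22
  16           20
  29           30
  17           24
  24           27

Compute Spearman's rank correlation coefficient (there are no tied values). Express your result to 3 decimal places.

Rank w: 3, 5, 1, 6, 2, 4
Rank z: 3, 2, 1, 6, 4, 5
d = rank(w) − rank(z): 0, 3, 0, 0, -2, -1; Σd² = 14
ρ = 1 − 6Σd² / [n(n²−1)] = 1 − 6×14 / (6×35) = 1 − 84/210 ≈ 0.600

0.600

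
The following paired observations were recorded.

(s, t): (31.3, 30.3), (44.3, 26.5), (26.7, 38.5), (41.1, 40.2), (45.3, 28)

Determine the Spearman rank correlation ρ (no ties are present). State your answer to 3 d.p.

-0.600

Rank s: 2, 4, 1, 3, 5
Rank t: 3, 1, 4, 5, 2
d = rank(s) − rank(t): -1, 3, -3, -2, 3; Σd² = 32
ρ = 1 − 6Σd² / [n(n²−1)] = 1 − 6×32 / (5×24) = 1 − 192/120 ≈ -0.600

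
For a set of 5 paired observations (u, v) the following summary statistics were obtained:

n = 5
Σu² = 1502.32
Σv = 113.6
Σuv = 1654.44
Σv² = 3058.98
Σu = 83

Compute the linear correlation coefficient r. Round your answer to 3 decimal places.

r = (nΣuv − ΣuΣv) / √[(nΣu² − (Σu)²)(nΣv² − (Σv)²)]
Numerator: 5×1654.44 − 83×113.6 = -1156.6
Denominator: √[(7511.6 − 6889)(15294.9 − 12904.96)] = √[622.6 × 2389.94] = 1219.8265
r = -1156.6 / 1219.8265 ≈ -0.948

-0.948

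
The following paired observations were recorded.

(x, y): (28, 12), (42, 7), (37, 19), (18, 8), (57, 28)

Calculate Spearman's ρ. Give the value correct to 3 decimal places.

Rank x: 2, 4, 3, 1, 5
Rank y: 3, 1, 4, 2, 5
d = rank(x) − rank(y): -1, 3, -1, -1, 0; Σd² = 12
ρ = 1 − 6Σd² / [n(n²−1)] = 1 − 6×12 / (5×24) = 1 − 72/120 ≈ 0.400

0.400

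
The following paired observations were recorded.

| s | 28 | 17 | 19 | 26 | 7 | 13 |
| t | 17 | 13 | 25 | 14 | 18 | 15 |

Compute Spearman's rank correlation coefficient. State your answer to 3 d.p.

-0.086

Rank s: 6, 3, 4, 5, 1, 2
Rank t: 4, 1, 6, 2, 5, 3
d = rank(s) − rank(t): 2, 2, -2, 3, -4, -1; Σd² = 38
ρ = 1 − 6Σd² / [n(n²−1)] = 1 − 6×38 / (6×35) = 1 − 228/210 ≈ -0.086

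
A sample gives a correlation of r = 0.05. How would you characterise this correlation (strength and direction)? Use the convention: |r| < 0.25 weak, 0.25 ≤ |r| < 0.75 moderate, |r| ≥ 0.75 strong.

weak positive

r = 0.05 > 0 so the relationship is positive.
|r| = 0.05, which falls in the weak range.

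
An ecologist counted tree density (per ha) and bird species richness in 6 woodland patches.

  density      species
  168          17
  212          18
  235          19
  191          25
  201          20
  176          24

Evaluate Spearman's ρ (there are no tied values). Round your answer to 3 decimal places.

Rank density: 1, 5, 6, 3, 4, 2
Rank species: 1, 2, 3, 6, 4, 5
d = rank(density) − rank(species): 0, 3, 3, -3, 0, -3; Σd² = 36
ρ = 1 − 6Σd² / [n(n²−1)] = 1 − 6×36 / (6×35) = 1 − 216/210 ≈ -0.029

-0.029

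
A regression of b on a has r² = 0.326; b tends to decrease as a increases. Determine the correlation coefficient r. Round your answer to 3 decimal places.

-0.571

|r| = √0.326 = 0.571
The association is negative, so r = −0.571.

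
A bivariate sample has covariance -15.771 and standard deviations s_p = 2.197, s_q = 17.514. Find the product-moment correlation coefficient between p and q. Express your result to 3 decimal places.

-0.410

r = Cov(p,q) / (s_p · s_q) = -15.771 / (2.197 × 17.514)
  = -15.771 / 38.4783 ≈ -0.410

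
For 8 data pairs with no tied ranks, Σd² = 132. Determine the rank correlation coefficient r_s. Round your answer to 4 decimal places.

ρ = 1 − 6Σd² / [n(n²−1)] = 1 − 6×132 / (8×63)
  = 1 − 792/504 = 1 − 1.57143 ≈ -0.5714

-0.5714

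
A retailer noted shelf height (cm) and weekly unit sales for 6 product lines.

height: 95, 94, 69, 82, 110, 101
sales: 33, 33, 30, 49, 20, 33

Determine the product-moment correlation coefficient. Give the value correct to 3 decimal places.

-0.482

n = 6, Σx = 551, Σy = 198, Σx² = 51647, Σy² = 6968, Σxy = 17858
nΣxy − ΣxΣy = 107148 − 109098 = -1950
nΣx² − (Σx)² = 309882 − 303601 = 6281; nΣy² − (Σy)² = 41808 − 39204 = 2604
r = -1950 / √(6281 × 2604) = -1950 / 4044.2211 ≈ -0.482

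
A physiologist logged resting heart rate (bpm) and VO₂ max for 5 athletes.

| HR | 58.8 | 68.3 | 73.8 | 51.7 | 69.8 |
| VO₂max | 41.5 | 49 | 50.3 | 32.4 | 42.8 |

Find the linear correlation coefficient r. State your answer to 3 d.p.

0.908

n = 5, Σx = 322.4, Σy = 216, Σx² = 21113.7, Σy² = 9534.94, Σxy = 14161.56
nΣxy − ΣxΣy = 70807.8 − 69638.4 = 1169.4
nΣx² − (Σx)² = 105568.5 − 103941.76 = 1626.74; nΣy² − (Σy)² = 47674.7 − 46656 = 1018.7
r = 1169.4 / √(1626.74 × 1018.7) = 1169.4 / 1287.3073 ≈ 0.908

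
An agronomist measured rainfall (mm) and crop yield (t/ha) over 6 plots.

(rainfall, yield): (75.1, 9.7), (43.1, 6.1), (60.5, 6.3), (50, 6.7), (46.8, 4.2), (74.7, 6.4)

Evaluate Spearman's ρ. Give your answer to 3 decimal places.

0.771

Rank rainfall: 6, 1, 4, 3, 2, 5
Rank yield: 6, 2, 3, 5, 1, 4
d = rank(rainfall) − rank(yield): 0, -1, 1, -2, 1, 1; Σd² = 8
ρ = 1 − 6Σd² / [n(n²−1)] = 1 − 6×8 / (6×35) = 1 − 48/210 ≈ 0.771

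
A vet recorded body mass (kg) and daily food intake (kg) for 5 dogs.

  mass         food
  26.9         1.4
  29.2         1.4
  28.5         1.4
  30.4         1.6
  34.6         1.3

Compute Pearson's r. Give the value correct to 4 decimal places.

n = 5, Σx = 149.6, Σy = 7.1, Σx² = 4509.82, Σy² = 10.13, Σxy = 212.06
nΣxy − ΣxΣy = 1060.3 − 1062.16 = -1.86
nΣx² − (Σx)² = 22549.1 − 22380.16 = 168.94; nΣy² − (Σy)² = 50.65 − 50.41 = 0.24
r = -1.86 / √(168.94 × 0.24) = -1.86 / 6.3675 ≈ -0.2921

-0.2921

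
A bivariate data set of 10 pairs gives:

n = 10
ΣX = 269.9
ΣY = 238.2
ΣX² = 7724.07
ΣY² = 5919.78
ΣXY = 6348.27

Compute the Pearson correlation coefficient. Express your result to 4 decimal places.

r = (nΣXY − ΣXΣY) / √[(nΣX² − (ΣX)²)(nΣY² − (ΣY)²)]
Numerator: 10×6348.27 − 269.9×238.2 = -807.48
Denominator: √[(77240.7 − 72846.01)(59197.8 − 56739.24)] = √[4394.69 × 2458.56] = 3287.0365
r = -807.48 / 3287.0365 ≈ -0.2457

-0.2457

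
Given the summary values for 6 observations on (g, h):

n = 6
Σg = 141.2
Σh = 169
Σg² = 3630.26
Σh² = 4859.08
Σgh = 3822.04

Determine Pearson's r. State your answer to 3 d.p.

-0.890

r = (nΣgh − ΣgΣh) / √[(nΣg² − (Σg)²)(nΣh² − (Σh)²)]
Numerator: 6×3822.04 − 141.2×169 = -930.56
Denominator: √[(21781.56 − 19937.44)(29154.48 − 28561)] = √[1844.12 × 593.48] = 1046.1588
r = -930.56 / 1046.1588 ≈ -0.890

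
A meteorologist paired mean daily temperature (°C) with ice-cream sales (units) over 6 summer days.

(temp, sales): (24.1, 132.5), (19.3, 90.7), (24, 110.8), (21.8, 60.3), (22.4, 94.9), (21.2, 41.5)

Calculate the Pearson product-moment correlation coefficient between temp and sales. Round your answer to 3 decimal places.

n = 6, Σx = 132.8, Σy = 530.7, Σx² = 2955.74, Σy² = 52423.73, Σxy = 11923.06
nΣxy − ΣxΣy = 71538.36 − 70476.96 = 1061.4
nΣx² − (Σx)² = 17734.44 − 17635.84 = 98.6; nΣy² − (Σy)² = 314542.38 − 281642.49 = 32899.89
r = 1061.4 / √(98.6 × 32899.89) = 1061.4 / 1801.0911 ≈ 0.589

0.589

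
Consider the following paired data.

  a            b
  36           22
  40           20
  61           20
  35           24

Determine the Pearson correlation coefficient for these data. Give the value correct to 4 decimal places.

n = 4, Σa = 172, Σb = 86, Σa² = 7842, Σb² = 1860, Σab = 3652
nΣab − ΣaΣb = 14608 − 14792 = -184
nΣa² − (Σa)² = 31368 − 29584 = 1784; nΣb² − (Σb)² = 7440 − 7396 = 44
r = -184 / √(1784 × 44) = -184 / 280.1714 ≈ -0.6567

-0.6567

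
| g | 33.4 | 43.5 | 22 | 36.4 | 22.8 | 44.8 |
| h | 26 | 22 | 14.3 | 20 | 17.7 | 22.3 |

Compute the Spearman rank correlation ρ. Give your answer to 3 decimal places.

0.657

Rank g: 3, 5, 1, 4, 2, 6
Rank h: 6, 4, 1, 3, 2, 5
d = rank(g) − rank(h): -3, 1, 0, 1, 0, 1; Σd² = 12
ρ = 1 − 6Σd² / [n(n²−1)] = 1 − 6×12 / (6×35) = 1 − 72/210 ≈ 0.657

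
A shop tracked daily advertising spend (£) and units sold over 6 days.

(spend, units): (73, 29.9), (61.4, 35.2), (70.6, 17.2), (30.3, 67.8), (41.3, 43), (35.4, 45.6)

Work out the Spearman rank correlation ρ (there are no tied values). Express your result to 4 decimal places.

Rank spend: 6, 4, 5, 1, 3, 2
Rank units: 2, 3, 1, 6, 4, 5
d = rank(spend) − rank(units): 4, 1, 4, -5, -1, -3; Σd² = 68
ρ = 1 − 6Σd² / [n(n²−1)] = 1 − 6×68 / (6×35) = 1 − 408/210 ≈ -0.9429

-0.9429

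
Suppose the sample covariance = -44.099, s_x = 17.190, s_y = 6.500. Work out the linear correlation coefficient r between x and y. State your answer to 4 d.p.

-0.3947

r = Cov(x,y) / (s_x · s_y) = -44.099 / (17.190 × 6.500)
  = -44.099 / 111.7350 ≈ -0.3947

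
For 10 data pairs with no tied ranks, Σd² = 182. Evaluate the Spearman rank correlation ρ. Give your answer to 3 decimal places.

-0.103

ρ = 1 − 6Σd² / [n(n²−1)] = 1 − 6×182 / (10×99)
  = 1 − 1092/990 = 1 − 1.1030 ≈ -0.103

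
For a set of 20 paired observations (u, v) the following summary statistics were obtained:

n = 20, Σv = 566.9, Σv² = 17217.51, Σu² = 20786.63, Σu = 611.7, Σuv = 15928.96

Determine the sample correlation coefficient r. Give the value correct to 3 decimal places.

-0.912

r = (nΣuv − ΣuΣv) / √[(nΣu² − (Σu)²)(nΣv² − (Σv)²)]
Numerator: 20×15928.96 − 611.7×566.9 = -28193.53
Denominator: √[(415732.6 − 374176.89)(344350.2 − 321375.61)] = √[41555.71 × 22974.59] = 30898.6310
r = -28193.53 / 30898.6310 ≈ -0.912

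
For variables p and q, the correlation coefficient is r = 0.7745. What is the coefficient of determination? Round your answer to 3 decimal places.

r² = (0.7745)² = 0.600

0.600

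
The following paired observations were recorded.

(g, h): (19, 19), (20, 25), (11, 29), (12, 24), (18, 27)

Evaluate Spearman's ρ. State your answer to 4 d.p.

Rank g: 4, 5, 1, 2, 3
Rank h: 1, 3, 5, 2, 4
d = rank(g) − rank(h): 3, 2, -4, 0, -1; Σd² = 30
ρ = 1 − 6Σd² / [n(n²−1)] = 1 − 6×30 / (5×24) = 1 − 180/120 ≈ -0.5000

-0.5000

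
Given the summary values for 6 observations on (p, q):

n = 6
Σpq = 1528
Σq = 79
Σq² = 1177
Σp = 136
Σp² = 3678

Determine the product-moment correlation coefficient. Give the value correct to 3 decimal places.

r = (nΣpq − ΣpΣq) / √[(nΣp² − (Σp)²)(nΣq² − (Σq)²)]
Numerator: 6×1528 − 136×79 = -1576
Denominator: √[(22068 − 18496)(7062 − 6241)] = √[3572 × 821] = 1712.4871
r = -1576 / 1712.4871 ≈ -0.920

-0.920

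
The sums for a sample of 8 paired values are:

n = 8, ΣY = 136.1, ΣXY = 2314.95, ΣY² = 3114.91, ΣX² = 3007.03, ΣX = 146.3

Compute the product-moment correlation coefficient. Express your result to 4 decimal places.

r = (nΣXY − ΣXΣY) / √[(nΣX² − (ΣX)²)(nΣY² − (ΣY)²)]
Numerator: 8×2314.95 − 146.3×136.1 = -1391.83
Denominator: √[(24056.24 − 21403.69)(24919.28 − 18523.21)] = √[2652.55 × 6396.07] = 4118.9678
r = -1391.83 / 4118.9678 ≈ -0.3379

-0.3379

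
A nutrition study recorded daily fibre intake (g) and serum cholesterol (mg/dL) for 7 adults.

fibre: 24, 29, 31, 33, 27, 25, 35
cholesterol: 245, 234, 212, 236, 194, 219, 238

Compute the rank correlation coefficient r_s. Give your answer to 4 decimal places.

Rank fibre: 1, 4, 5, 6, 3, 2, 7
Rank cholesterol: 7, 4, 2, 5, 1, 3, 6
d = rank(fibre) − rank(cholesterol): -6, 0, 3, 1, 2, -1, 1; Σd² = 52
ρ = 1 − 6Σd² / [n(n²−1)] = 1 − 6×52 / (7×48) = 1 − 312/336 ≈ 0.0714

0.0714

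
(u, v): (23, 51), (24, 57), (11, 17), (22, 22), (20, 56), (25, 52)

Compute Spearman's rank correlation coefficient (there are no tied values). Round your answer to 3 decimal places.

0.543

Rank u: 4, 5, 1, 3, 2, 6
Rank v: 3, 6, 1, 2, 5, 4
d = rank(u) − rank(v): 1, -1, 0, 1, -3, 2; Σd² = 16
ρ = 1 − 6Σd² / [n(n²−1)] = 1 − 6×16 / (6×35) = 1 − 96/210 ≈ 0.543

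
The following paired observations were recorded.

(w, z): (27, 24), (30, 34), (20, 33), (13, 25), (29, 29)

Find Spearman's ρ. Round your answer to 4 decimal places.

0.5000

Rank w: 3, 5, 2, 1, 4
Rank z: 1, 5, 4, 2, 3
d = rank(w) − rank(z): 2, 0, -2, -1, 1; Σd² = 10
ρ = 1 − 6Σd² / [n(n²−1)] = 1 − 6×10 / (5×24) = 1 − 60/120 ≈ 0.5000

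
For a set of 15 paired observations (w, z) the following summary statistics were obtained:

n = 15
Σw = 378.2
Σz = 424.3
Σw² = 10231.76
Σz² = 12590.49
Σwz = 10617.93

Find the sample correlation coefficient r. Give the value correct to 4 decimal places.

-0.1251

r = (nΣwz − ΣwΣz) / √[(nΣw² − (Σw)²)(nΣz² − (Σz)²)]
Numerator: 15×10617.93 − 378.2×424.3 = -1201.31
Denominator: √[(153476.4 − 143035.24)(188857.35 − 180030.49)] = √[10441.16 × 8826.86] = 9600.1384
r = -1201.31 / 9600.1384 ≈ -0.1251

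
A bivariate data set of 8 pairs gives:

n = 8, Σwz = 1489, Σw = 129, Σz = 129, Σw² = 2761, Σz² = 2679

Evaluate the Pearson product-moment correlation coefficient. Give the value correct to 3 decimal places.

r = (nΣwz − ΣwΣz) / √[(nΣw² − (Σw)²)(nΣz² − (Σz)²)]
Numerator: 8×1489 − 129×129 = -4729
Denominator: √[(22088 − 16641)(21432 − 16641)] = √[5447 × 4791] = 5108.4809
r = -4729 / 5108.4809 ≈ -0.926

-0.926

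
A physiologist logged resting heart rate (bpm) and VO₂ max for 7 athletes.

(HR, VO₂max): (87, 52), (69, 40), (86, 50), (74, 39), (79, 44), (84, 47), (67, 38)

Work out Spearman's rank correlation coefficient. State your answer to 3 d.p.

Rank HR: 7, 2, 6, 3, 4, 5, 1
Rank VO₂max: 7, 3, 6, 2, 4, 5, 1
d = rank(HR) − rank(VO₂max): 0, -1, 0, 1, 0, 0, 0; Σd² = 2
ρ = 1 − 6Σd² / [n(n²−1)] = 1 − 6×2 / (7×48) = 1 − 12/336 ≈ 0.964

0.964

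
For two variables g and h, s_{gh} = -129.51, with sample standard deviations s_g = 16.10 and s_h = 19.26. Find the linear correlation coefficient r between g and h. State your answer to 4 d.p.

r = Cov(g,h) / (s_g · s_h) = -129.51 / (16.10 × 19.26)
  = -129.51 / 310.0860 ≈ -0.4177

-0.4177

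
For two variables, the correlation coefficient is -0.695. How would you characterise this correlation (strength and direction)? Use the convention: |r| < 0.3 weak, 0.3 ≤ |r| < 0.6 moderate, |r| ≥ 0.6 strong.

r = -0.695 < 0 so the relationship is negative.
|r| = 0.695, which falls in the strong range.

strong negative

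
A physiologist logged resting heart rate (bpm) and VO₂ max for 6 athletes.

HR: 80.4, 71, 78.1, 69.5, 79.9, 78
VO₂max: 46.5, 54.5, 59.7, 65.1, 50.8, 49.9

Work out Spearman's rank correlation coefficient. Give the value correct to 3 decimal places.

-0.714

Rank HR: 6, 2, 4, 1, 5, 3
Rank VO₂max: 1, 4, 5, 6, 3, 2
d = rank(HR) − rank(VO₂max): 5, -2, -1, -5, 2, 1; Σd² = 60
ρ = 1 − 6Σd² / [n(n²−1)] = 1 − 6×60 / (6×35) = 1 − 360/210 ≈ -0.714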